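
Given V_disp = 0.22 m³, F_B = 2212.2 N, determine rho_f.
Formula: F_B = \rho_f g V_{disp}
Substituting knowns: 2212.2 = rho_f·9.81·0.22
Solving for rho_f: rho_f = 2212.2/(9.81·0.22) = 1025 kg/m³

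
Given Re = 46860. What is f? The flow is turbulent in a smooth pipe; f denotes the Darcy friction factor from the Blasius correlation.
Formula: f = \frac{0.316}{Re^{0.25}}
f = 0.316/46860^0.25 = 0.02148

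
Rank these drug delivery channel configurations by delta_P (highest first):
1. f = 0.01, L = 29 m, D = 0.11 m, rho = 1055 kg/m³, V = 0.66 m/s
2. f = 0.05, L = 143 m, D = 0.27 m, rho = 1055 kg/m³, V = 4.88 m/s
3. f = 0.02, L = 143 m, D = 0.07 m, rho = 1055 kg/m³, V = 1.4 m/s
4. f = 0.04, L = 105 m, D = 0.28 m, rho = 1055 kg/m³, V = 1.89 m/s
Case 1: delta_P = 0.6058 kPa
Case 2: delta_P = 332.7 kPa
Case 3: delta_P = 42.24 kPa
Case 4: delta_P = 28.26 kPa
Ranking (highest first): 2, 3, 4, 1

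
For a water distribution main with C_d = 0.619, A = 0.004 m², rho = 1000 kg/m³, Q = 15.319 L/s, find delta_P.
Formula: Q = C_d A \sqrt{\frac{2 \Delta P}{\rho}}
Substituting knowns: 15.319 = 0.619·0.004·√(2·(delta_P·1000)/1000)·1000
Solving for delta_P: delta_P = ((15.319/1000)/(0.619·0.004))²·1000/2/1000 = 19.14 kPa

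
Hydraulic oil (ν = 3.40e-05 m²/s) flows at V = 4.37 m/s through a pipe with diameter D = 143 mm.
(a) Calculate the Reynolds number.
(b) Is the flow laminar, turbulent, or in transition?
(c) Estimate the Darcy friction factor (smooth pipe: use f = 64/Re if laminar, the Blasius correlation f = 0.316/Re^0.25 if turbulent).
(a) Re = V·D/ν = 4.37·0.143/3.40e-05 = 18380
(b) Flow regime: turbulent (Re > 4000)
(c) Friction factor: f = 0.316/Re^0.25 = 0.316/18380^0.25 = 0.02714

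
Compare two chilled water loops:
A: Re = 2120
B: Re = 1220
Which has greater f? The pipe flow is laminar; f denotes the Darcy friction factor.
f(A) = 0.03019, f(B) = 0.05246. Answer: B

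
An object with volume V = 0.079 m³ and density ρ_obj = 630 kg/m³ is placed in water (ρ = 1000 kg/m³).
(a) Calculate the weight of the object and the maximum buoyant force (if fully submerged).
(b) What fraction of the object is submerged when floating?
(a) W=rho_obj*g*V=630*9.81*0.079=488.2 N; F_B(max)=rho*g*V=1000*9.81*0.079=775.0 N
(b) Floating fraction=rho_obj/rho=630/1000=0.630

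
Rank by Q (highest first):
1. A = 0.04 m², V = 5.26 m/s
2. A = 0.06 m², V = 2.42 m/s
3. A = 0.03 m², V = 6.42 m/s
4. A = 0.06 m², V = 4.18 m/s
Case 1: Q = 210.4 L/s
Case 2: Q = 145.2 L/s
Case 3: Q = 192.6 L/s
Case 4: Q = 250.8 L/s
Ranking (highest first): 4, 1, 3, 2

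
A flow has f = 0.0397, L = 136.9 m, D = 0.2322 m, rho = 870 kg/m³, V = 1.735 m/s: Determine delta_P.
Formula: \Delta P = f \frac{L}{D} \frac{\rho V^2}{2}
delta_P = 0.0397·(136.9/0.2322)·0.5·870·1.735²/1000 = 30.65 kPa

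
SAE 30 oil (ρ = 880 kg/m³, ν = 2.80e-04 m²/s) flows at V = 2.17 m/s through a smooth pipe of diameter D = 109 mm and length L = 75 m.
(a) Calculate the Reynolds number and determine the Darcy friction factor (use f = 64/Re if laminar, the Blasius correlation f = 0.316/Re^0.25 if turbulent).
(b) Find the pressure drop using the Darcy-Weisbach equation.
(a) Re = V·D/ν = 2.17·0.109/2.80e-04 = 844.75 → laminar (Re < 2300); f = 64/Re = 64/844.75 = 0.075762
(b) Darcy-Weisbach: ΔP = f·(L/D)·½ρV²/1000 = 0.075762·(75/0.109)·½·880·2.17²/1000 = 108 kPa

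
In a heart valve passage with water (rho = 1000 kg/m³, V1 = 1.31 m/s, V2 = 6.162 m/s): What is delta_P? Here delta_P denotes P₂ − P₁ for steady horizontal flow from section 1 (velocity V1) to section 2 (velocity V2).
Formula: \Delta P = \frac{1}{2} \rho (V_1^2 - V_2^2)
delta_P = 0.5·1000·(1.31² − 6.162²)/1000 = -18.13 kPa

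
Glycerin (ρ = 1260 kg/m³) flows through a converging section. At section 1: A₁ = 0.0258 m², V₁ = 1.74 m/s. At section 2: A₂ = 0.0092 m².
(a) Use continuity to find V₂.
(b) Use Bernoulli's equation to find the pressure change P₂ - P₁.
(a) Continuity: A₁V₁=A₂V₂ -> V₂=A₁V₁/A₂=0.0258*1.74/0.0092=4.88 m/s
(b) Bernoulli: P₂-P₁=0.5*rho*(V₁^2-V₂^2)/1000=0.5*1260*(1.74^2-4.88^2)/1000=-13.1 kPa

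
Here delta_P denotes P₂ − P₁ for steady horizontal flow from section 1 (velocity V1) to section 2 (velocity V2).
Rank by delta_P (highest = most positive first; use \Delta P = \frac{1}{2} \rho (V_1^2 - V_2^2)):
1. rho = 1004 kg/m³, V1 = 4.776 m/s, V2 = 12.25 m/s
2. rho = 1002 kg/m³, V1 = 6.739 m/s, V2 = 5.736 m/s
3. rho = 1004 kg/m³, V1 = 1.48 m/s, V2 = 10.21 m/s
Case 1: delta_P = -63.88 kPa
Case 2: delta_P = 6.269 kPa
Case 3: delta_P = -51.23 kPa
Ranking (highest first): 2, 3, 1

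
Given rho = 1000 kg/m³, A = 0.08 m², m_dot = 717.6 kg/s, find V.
Formula: \dot{m} = \rho A V
Substituting knowns: 717.6 = 1000·0.08·V
Solving for V: V = 717.6/(1000·0.08) = 8.97 m/s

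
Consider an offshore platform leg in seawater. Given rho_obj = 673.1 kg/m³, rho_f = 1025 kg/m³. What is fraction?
Formula: f_{sub} = \frac{\rho_{obj}}{\rho_f}
fraction = 673.1/1025 = 0.6567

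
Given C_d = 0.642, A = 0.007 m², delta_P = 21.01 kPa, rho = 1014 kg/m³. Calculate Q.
Formula: Q = C_d A \sqrt{\frac{2 \Delta P}{\rho}}
Q = 0.642·0.007·√(2·(21.01·1000)/1014)·1000 = 28.93 L/s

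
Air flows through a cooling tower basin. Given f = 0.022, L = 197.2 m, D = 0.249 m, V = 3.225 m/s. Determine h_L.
Formula: h_L = f \frac{L}{D} \frac{V^2}{2g}
h_L = 0.022·(197.2/0.249)·3.225²/(2·9.81) = 9.236 m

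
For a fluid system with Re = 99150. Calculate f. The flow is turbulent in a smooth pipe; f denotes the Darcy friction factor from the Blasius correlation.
Formula: f = \frac{0.316}{Re^{0.25}}
f = 0.316/99150^0.25 = 0.01781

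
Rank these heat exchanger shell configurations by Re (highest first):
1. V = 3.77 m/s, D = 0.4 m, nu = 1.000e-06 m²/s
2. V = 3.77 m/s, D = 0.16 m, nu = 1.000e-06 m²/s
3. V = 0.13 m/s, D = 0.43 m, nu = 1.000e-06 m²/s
Case 1: Re = 1.508e+06
Case 2: Re = 603200
Case 3: Re = 55900
Ranking (highest first): 1, 2, 3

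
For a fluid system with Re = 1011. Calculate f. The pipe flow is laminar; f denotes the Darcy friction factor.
Formula: f = \frac{64}{Re}
f = 64/1011 = 0.0633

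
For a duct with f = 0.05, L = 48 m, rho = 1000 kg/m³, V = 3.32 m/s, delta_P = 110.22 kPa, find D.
Formula: \Delta P = f \frac{L}{D} \frac{\rho V^2}{2}
Substituting knowns: 110.22 = 0.05·(48/D)·0.5·1000·3.32²/1000
Solving for D: D = 0.05·48·0.5·1000·3.32²/(110.22·1000) = 0.12 m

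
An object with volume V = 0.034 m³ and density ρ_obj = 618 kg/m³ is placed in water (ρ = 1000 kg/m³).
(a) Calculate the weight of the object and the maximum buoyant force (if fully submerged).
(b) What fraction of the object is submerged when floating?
(a) W=rho_obj*g*V=618*9.81*0.034=206.1 N; F_B(max)=rho*g*V=1000*9.81*0.034=333.5 N
(b) Floating fraction=rho_obj/rho=618/1000=0.618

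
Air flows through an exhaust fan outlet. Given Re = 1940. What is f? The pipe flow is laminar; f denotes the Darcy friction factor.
Formula: f = \frac{64}{Re}
f = 64/1940 = 0.03299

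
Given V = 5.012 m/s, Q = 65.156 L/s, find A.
Formula: Q = A V
Substituting knowns: 65.156 = A·5.012·1000
Solving for A: A = (65.156/1000)/5.012 = 0.013 m²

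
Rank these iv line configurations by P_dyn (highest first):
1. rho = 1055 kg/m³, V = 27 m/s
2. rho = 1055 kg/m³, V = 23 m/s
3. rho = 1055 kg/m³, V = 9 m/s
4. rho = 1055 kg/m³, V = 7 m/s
Case 1: P_dyn = 384.5 kPa
Case 2: P_dyn = 279 kPa
Case 3: P_dyn = 42.73 kPa
Case 4: P_dyn = 25.85 kPa
Ranking (highest first): 1, 2, 3, 4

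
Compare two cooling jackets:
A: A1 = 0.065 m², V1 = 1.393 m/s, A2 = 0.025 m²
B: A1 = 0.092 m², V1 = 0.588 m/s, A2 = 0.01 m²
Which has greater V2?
V2(A) = 3.622 m/s, V2(B) = 5.41 m/s. Answer: B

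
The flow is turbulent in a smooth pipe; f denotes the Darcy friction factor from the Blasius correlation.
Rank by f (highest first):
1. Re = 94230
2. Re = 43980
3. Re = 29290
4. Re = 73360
Case 1: f = 0.01804
Case 2: f = 0.02182
Case 3: f = 0.02416
Case 4: f = 0.0192
Ranking (highest first): 3, 2, 4, 1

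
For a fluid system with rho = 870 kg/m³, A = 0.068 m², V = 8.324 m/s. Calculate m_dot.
Formula: \dot{m} = \rho A V
m_dot = 870·0.068·8.324 = 492.4 kg/s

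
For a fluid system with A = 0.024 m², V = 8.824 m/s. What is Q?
Formula: Q = A V
Q = 0.024·8.824·1000 = 211.8 L/s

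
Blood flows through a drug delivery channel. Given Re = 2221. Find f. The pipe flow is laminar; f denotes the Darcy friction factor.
Formula: f = \frac{64}{Re}
f = 64/2221 = 0.02882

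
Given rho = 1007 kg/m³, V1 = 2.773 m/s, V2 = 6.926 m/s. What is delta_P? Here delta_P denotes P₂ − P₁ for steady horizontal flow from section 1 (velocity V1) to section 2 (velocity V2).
Formula: \Delta P = \frac{1}{2} \rho (V_1^2 - V_2^2)
delta_P = 0.5·1007·(2.773² − 6.926²)/1000 = -20.28 kPa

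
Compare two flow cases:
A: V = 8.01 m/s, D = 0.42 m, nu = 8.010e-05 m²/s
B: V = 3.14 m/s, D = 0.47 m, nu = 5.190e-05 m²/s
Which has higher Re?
Re(A) = 42000, Re(B) = 28435. Answer: A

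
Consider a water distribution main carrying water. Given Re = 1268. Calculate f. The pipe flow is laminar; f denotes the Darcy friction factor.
Formula: f = \frac{64}{Re}
f = 64/1268 = 0.05047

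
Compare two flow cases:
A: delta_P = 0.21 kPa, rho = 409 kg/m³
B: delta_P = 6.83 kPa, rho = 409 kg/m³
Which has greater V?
V(A) = 1.013 m/s, V(B) = 5.779 m/s. Answer: B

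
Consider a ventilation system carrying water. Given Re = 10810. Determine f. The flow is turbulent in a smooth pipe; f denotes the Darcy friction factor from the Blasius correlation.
Formula: f = \frac{0.316}{Re^{0.25}}
f = 0.316/10810^0.25 = 0.03099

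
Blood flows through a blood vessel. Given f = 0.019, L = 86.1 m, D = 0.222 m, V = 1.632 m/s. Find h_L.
Formula: h_L = f \frac{L}{D} \frac{V^2}{2g}
h_L = 0.019·(86.1/0.222)·1.632²/(2·9.81) = 1 m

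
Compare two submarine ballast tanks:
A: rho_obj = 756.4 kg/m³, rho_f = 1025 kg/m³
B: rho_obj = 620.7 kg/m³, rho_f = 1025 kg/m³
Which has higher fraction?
fraction(A) = 0.738, fraction(B) = 0.6056. Answer: A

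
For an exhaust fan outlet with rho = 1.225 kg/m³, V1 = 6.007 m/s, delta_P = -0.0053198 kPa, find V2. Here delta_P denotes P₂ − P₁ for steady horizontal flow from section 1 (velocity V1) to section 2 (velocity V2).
Formula: \Delta P = \frac{1}{2} \rho (V_1^2 - V_2^2)
Substituting knowns: -0.0053198 = 0.5·1.225·(6.007² − V2²)/1000
Solving for V2: V2 = √(6.007² − 2·(-0.0053198·1000)/1.225) = 6.691 m/s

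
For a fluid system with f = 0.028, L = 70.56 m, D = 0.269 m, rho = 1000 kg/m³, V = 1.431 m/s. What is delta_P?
Formula: \Delta P = f \frac{L}{D} \frac{\rho V^2}{2}
delta_P = 0.028·(70.56/0.269)·0.5·1000·1.431²/1000 = 7.52 kPa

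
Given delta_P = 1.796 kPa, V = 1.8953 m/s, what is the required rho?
Formula: V = \sqrt{\frac{2 \Delta P}{\rho}}
Substituting knowns: 1.8953 = √(2·(1.796·1000)/rho)
Solving for rho: rho = 2·(1.796·1000)/1.8953² = 1000 kg/m³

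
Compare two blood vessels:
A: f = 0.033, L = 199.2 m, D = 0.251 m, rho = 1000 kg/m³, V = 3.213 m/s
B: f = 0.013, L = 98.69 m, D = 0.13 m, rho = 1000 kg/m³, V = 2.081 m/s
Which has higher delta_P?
delta_P(A) = 135.2 kPa, delta_P(B) = 21.37 kPa. Answer: A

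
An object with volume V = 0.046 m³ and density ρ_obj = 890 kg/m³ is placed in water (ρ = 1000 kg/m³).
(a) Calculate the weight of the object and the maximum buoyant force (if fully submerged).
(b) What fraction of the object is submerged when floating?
(a) W=rho_obj*g*V=890*9.81*0.046=401.6 N; F_B(max)=rho*g*V=1000*9.81*0.046=451.3 N
(b) Floating fraction=rho_obj/rho=890/1000=0.890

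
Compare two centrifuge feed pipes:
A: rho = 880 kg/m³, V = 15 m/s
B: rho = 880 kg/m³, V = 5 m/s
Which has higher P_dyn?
P_dyn(A) = 99 kPa, P_dyn(B) = 11 kPa. Answer: A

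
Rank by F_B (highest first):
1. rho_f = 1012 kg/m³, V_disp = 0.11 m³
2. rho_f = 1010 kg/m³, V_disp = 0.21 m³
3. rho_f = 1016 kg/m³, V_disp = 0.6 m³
Case 1: F_B = 1092 N
Case 2: F_B = 2081 N
Case 3: F_B = 5980 N
Ranking (highest first): 3, 2, 1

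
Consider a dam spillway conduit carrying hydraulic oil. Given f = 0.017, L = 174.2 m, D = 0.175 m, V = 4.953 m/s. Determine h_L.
Formula: h_L = f \frac{L}{D} \frac{V^2}{2g}
h_L = 0.017·(174.2/0.175)·4.953²/(2·9.81) = 21.16 m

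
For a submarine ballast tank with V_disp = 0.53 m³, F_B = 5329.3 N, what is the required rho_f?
Formula: F_B = \rho_f g V_{disp}
Substituting knowns: 5329.3 = rho_f·9.81·0.53
Solving for rho_f: rho_f = 5329.3/(9.81·0.53) = 1025 kg/m³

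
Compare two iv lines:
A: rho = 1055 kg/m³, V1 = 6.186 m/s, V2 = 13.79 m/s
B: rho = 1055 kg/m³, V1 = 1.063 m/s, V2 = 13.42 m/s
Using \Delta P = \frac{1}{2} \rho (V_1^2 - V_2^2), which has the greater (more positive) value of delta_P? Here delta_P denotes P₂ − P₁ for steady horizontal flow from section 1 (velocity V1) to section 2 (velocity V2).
delta_P(A) = -80.13 kPa, delta_P(B) = -94.4 kPa. Answer: A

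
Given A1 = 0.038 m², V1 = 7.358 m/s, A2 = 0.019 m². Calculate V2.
Formula: V_2 = \frac{A_1 V_1}{A_2}
V2 = 0.038·7.358/0.019 = 14.72 m/s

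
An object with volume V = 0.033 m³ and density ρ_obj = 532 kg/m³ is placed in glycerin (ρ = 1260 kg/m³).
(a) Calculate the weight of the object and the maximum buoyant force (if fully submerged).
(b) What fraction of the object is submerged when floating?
(a) W=rho_obj*g*V=532*9.81*0.033=172.2 N; F_B(max)=rho*g*V=1260*9.81*0.033=407.9 N
(b) Floating fraction=rho_obj/rho=532/1260=0.422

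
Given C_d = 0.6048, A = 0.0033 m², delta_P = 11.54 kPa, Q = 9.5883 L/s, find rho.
Formula: Q = C_d A \sqrt{\frac{2 \Delta P}{\rho}}
Substituting knowns: 9.5883 = 0.6048·0.0033·√(2·(11.54·1000)/rho)·1000
Solving for rho: rho = 2·(11.54·1000)/((9.5883/1000)/(0.6048·0.0033))² = 1000 kg/m³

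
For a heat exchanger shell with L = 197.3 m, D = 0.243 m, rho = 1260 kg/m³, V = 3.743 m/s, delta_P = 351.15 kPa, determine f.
Formula: \Delta P = f \frac{L}{D} \frac{\rho V^2}{2}
Substituting knowns: 351.15 = f·(197.3/0.243)·0.5·1260·3.743²/1000
Solving for f: f = (351.15·1000)/((197.3/0.243)·0.5·1260·3.743²) = 0.049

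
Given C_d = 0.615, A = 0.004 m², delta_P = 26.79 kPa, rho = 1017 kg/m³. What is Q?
Formula: Q = C_d A \sqrt{\frac{2 \Delta P}{\rho}}
Q = 0.615·0.004·√(2·(26.79·1000)/1017)·1000 = 17.86 L/s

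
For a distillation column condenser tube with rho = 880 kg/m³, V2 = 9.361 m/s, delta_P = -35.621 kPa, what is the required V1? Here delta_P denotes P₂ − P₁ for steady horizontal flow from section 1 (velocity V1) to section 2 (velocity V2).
Formula: \Delta P = \frac{1}{2} \rho (V_1^2 - V_2^2)
Substituting knowns: -35.621 = 0.5·880·(V1² − 9.361²)/1000
Solving for V1: V1 = √(9.361² + 2·(-35.621·1000)/880) = 2.583 m/s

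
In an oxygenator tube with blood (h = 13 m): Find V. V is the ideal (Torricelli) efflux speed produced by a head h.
Formula: V = \sqrt{2 g h}
V = √(2·9.81·13) = 15.97 m/s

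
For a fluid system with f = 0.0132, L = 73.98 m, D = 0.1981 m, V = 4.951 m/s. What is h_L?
Formula: h_L = f \frac{L}{D} \frac{V^2}{2g}
h_L = 0.0132·(73.98/0.1981)·4.951²/(2·9.81) = 6.159 m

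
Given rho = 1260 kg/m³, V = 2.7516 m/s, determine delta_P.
Formula: V = \sqrt{\frac{2 \Delta P}{\rho}}
Substituting knowns: 2.7516 = √(2·(delta_P·1000)/1260)
Solving for delta_P: delta_P = 2.7516²·1260/2/1000 = 4.77 kPa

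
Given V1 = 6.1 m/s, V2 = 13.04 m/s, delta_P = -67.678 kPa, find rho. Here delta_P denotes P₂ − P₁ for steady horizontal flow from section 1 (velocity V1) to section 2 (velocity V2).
Formula: \Delta P = \frac{1}{2} \rho (V_1^2 - V_2^2)
Substituting knowns: -67.678 = 0.5·rho·(6.1² − 13.04²)/1000
Solving for rho: rho = 2·(-67.678·1000)/(6.1² − 13.04²) = 1019 kg/m³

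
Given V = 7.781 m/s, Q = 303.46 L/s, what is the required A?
Formula: Q = A V
Substituting knowns: 303.46 = A·7.781·1000
Solving for A: A = (303.46/1000)/7.781 = 0.039 m²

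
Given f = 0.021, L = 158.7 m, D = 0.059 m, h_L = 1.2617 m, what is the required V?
Formula: h_L = f \frac{L}{D} \frac{V^2}{2g}
Substituting knowns: 1.2617 = 0.021·(158.7/0.059)·V²/(2·9.81)
Solving for V: V = √(1.2617·2·9.81/(0.021·(158.7/0.059))) = 0.662 m/s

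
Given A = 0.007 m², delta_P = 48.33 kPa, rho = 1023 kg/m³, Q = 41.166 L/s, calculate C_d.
Formula: Q = C_d A \sqrt{\frac{2 \Delta P}{\rho}}
Substituting knowns: 41.166 = C_d·0.007·√(2·(48.33·1000)/1023)·1000
Solving for C_d: C_d = (41.166/1000)/(0.007·√(2·(48.33·1000)/1023)) = 0.605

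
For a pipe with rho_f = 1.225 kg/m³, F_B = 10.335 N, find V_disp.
Formula: F_B = \rho_f g V_{disp}
Substituting knowns: 10.335 = 1.225·9.81·V_disp
Solving for V_disp: V_disp = 10.335/(1.225·9.81) = 0.86 m³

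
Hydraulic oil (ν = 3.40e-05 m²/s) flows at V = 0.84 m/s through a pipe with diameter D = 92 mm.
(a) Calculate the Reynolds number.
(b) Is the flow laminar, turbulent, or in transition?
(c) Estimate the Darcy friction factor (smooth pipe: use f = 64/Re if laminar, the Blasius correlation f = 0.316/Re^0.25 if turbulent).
(a) Re = V·D/ν = 0.84·0.092/3.40e-05 = 2272.9
(b) Flow regime: laminar (Re < 2300)
(c) Friction factor: f = 64/Re = 64/2272.9 = 0.02816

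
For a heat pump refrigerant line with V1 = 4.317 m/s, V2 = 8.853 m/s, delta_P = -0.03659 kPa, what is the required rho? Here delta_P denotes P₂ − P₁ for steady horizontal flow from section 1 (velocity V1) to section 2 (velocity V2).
Formula: \Delta P = \frac{1}{2} \rho (V_1^2 - V_2^2)
Substituting knowns: -0.03659 = 0.5·rho·(4.317² − 8.853²)/1000
Solving for rho: rho = 2·(-0.03659·1000)/(4.317² − 8.853²) = 1.225 kg/m³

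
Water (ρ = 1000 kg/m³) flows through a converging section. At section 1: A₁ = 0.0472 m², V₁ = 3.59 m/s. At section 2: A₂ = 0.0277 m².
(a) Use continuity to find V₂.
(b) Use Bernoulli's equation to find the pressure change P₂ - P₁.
(a) Continuity: A₁V₁=A₂V₂ -> V₂=A₁V₁/A₂=0.0472*3.59/0.0277=6.12 m/s
(b) Bernoulli: P₂-P₁=0.5*rho*(V₁^2-V₂^2)/1000=0.5*1000*(3.59^2-6.12^2)/1000=-12.28 kPa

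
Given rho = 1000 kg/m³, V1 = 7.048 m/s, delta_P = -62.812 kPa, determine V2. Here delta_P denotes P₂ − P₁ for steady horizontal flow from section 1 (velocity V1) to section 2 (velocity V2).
Formula: \Delta P = \frac{1}{2} \rho (V_1^2 - V_2^2)
Substituting knowns: -62.812 = 0.5·1000·(7.048² − V2²)/1000
Solving for V2: V2 = √(7.048² − 2·(-62.812·1000)/1000) = 13.24 m/s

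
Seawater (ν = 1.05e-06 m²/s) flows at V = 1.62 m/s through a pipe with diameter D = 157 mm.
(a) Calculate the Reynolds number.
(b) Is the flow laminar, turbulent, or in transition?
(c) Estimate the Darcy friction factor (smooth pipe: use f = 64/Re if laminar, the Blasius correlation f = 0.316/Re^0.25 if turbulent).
(a) Re = V·D/ν = 1.62·0.157/1.05e-06 = 242230
(b) Flow regime: turbulent (Re > 4000)
(c) Friction factor: f = 0.316/Re^0.25 = 0.316/242230^0.25 = 0.01424 (Blasius is strictly valid for Re ≲ 1e5; used here as the smooth-pipe estimate the problem specifies)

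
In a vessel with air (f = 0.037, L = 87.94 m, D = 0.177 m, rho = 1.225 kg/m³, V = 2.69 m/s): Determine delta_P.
Formula: \Delta P = f \frac{L}{D} \frac{\rho V^2}{2}
delta_P = 0.037·(87.94/0.177)·0.5·1.225·2.69²/1000 = 0.08148 kPa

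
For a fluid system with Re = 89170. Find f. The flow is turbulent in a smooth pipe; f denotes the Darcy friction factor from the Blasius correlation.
Formula: f = \frac{0.316}{Re^{0.25}}
f = 0.316/89170^0.25 = 0.01829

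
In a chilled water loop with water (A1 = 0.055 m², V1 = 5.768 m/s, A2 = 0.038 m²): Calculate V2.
Formula: V_2 = \frac{A_1 V_1}{A_2}
V2 = 0.055·5.768/0.038 = 8.348 m/s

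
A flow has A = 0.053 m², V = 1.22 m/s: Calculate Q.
Formula: Q = A V
Q = 0.053·1.22·1000 = 64.66 L/s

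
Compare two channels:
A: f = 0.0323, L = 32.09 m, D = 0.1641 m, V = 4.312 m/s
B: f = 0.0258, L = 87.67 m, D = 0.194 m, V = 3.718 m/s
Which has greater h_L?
h_L(A) = 5.986 m, h_L(B) = 8.215 m. Answer: B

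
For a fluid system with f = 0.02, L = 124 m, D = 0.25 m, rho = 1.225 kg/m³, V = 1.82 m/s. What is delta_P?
Formula: \Delta P = f \frac{L}{D} \frac{\rho V^2}{2}
delta_P = 0.02·(124/0.25)·0.5·1.225·1.82²/1000 = 0.02013 kPa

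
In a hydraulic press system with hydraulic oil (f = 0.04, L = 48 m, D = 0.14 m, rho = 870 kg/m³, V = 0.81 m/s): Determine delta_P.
Formula: \Delta P = f \frac{L}{D} \frac{\rho V^2}{2}
delta_P = 0.04·(48/0.14)·0.5·870·0.81²/1000 = 3.914 kPa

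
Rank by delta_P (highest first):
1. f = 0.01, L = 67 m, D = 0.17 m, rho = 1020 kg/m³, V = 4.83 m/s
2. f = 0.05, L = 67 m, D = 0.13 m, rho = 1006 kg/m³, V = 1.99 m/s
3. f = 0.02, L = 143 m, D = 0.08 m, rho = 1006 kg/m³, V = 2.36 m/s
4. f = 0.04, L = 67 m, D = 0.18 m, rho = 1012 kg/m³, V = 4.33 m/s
Case 1: delta_P = 46.89 kPa
Case 2: delta_P = 51.33 kPa
Case 3: delta_P = 100.2 kPa
Case 4: delta_P = 141.3 kPa
Ranking (highest first): 4, 3, 2, 1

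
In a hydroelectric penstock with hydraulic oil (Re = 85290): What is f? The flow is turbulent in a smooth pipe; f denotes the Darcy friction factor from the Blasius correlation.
Formula: f = \frac{0.316}{Re^{0.25}}
f = 0.316/85290^0.25 = 0.01849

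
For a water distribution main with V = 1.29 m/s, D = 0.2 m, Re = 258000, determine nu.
Formula: Re = \frac{V D}{\nu}
Substituting knowns: 258000 = 1.29·0.2/nu
Solving for nu: nu = 1.29·0.2/258000 = 1.000e-06 m²/s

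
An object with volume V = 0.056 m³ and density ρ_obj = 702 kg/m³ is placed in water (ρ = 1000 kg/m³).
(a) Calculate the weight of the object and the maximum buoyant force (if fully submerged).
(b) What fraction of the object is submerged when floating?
(a) W=rho_obj*g*V=702*9.81*0.056=385.7 N; F_B(max)=rho*g*V=1000*9.81*0.056=549.4 N
(b) Floating fraction=rho_obj/rho=702/1000=0.702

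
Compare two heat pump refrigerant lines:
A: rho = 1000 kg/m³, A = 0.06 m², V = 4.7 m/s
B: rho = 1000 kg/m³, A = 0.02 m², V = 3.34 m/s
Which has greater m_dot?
m_dot(A) = 282 kg/s, m_dot(B) = 66.8 kg/s. Answer: A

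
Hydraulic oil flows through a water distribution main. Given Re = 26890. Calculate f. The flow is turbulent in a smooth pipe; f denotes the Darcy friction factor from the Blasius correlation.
Formula: f = \frac{0.316}{Re^{0.25}}
f = 0.316/26890^0.25 = 0.02468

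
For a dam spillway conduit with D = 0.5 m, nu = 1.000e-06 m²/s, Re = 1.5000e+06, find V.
Formula: Re = \frac{V D}{\nu}
Substituting knowns: 1.5000e+06 = V·0.5/1.000e-06
Solving for V: V = 1.5000e+06·1.000e-06/0.5 = 3 m/s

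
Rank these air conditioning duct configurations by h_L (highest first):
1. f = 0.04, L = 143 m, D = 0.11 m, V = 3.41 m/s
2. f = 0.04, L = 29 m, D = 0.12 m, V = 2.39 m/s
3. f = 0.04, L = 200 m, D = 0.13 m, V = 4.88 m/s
Case 1: h_L = 30.82 m
Case 2: h_L = 2.814 m
Case 3: h_L = 74.69 m
Ranking (highest first): 3, 1, 2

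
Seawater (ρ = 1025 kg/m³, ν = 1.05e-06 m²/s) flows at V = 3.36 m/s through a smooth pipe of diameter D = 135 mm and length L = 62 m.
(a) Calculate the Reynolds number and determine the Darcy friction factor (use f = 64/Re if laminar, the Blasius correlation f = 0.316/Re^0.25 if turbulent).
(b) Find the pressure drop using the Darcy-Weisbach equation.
(a) Re = V·D/ν = 3.36·0.135/1.05e-06 = 432000 → turbulent (Re > 4000); f = 0.316/Re^0.25 = 0.316/432000^0.25 = 0.012326 (Blasius is strictly valid for Re ≲ 1e5; used here as the smooth-pipe estimate the problem specifies)
(b) Darcy-Weisbach: ΔP = f·(L/D)·½ρV²/1000 = 0.012326·(62/0.135)·½·1025·3.36²/1000 = 32.75 kPa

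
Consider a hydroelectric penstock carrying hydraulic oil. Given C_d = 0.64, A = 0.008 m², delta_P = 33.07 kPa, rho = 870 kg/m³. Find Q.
Formula: Q = C_d A \sqrt{\frac{2 \Delta P}{\rho}}
Q = 0.64·0.008·√(2·(33.07·1000)/870)·1000 = 44.64 L/s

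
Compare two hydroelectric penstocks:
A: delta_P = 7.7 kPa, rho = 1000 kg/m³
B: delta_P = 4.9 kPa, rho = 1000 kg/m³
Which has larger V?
V(A) = 3.924 m/s, V(B) = 3.13 m/s. Answer: A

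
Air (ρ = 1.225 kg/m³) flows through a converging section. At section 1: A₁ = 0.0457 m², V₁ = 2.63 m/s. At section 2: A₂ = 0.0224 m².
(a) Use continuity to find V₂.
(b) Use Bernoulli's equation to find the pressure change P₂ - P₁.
(a) Continuity: A₁V₁=A₂V₂ -> V₂=A₁V₁/A₂=0.0457*2.63/0.0224=5.37 m/s
(b) Bernoulli: P₂-P₁=0.5*rho*(V₁^2-V₂^2)/1000=0.5*1.225*(2.63^2-5.37^2)/1000=-0.01343 kPa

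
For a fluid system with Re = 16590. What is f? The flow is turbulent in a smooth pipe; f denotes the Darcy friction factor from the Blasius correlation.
Formula: f = \frac{0.316}{Re^{0.25}}
f = 0.316/16590^0.25 = 0.02784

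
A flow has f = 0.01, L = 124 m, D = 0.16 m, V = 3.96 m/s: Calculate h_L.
Formula: h_L = f \frac{L}{D} \frac{V^2}{2g}
h_L = 0.01·(124/0.16)·3.96²/(2·9.81) = 6.194 m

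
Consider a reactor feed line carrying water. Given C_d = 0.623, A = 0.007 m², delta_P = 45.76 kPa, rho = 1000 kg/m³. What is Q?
Formula: Q = C_d A \sqrt{\frac{2 \Delta P}{\rho}}
Q = 0.623·0.007·√(2·(45.76·1000)/1000)·1000 = 41.72 L/s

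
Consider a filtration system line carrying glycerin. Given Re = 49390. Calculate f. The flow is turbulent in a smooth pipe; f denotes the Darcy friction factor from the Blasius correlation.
Formula: f = \frac{0.316}{Re^{0.25}}
f = 0.316/49390^0.25 = 0.0212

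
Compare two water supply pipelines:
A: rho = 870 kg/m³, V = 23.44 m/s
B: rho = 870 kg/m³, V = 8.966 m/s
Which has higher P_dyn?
P_dyn(A) = 239 kPa, P_dyn(B) = 34.97 kPa. Answer: A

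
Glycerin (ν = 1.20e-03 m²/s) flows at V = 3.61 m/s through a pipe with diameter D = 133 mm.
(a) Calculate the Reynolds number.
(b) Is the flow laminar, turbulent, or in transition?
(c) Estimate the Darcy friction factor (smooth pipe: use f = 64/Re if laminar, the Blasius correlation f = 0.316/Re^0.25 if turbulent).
(a) Re = V·D/ν = 3.61·0.133/1.20e-03 = 400.11
(b) Flow regime: laminar (Re < 2300)
(c) Friction factor: f = 64/Re = 64/400.11 = 0.16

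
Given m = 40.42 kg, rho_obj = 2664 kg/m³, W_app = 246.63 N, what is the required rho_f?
Formula: W_{app} = mg\left(1 - \frac{\rho_f}{\rho_{obj}}\right)
Substituting knowns: 246.63 = 40.42·9.81·(1 − rho_f/2664)
Solving for rho_f: rho_f = 2664·(1 − 246.63/(40.42·9.81)) = 1007 kg/m³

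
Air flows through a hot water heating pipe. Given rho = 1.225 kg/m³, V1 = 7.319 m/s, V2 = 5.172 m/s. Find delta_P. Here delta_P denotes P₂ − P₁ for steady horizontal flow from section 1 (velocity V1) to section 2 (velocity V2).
Formula: \Delta P = \frac{1}{2} \rho (V_1^2 - V_2^2)
delta_P = 0.5·1.225·(7.319² − 5.172²)/1000 = 0.01643 kPa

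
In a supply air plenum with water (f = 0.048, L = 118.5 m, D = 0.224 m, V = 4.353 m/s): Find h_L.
Formula: h_L = f \frac{L}{D} \frac{V^2}{2g}
h_L = 0.048·(118.5/0.224)·4.353²/(2·9.81) = 24.52 m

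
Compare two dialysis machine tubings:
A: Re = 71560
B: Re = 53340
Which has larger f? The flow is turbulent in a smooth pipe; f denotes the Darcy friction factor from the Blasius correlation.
f(A) = 0.01932, f(B) = 0.02079. Answer: B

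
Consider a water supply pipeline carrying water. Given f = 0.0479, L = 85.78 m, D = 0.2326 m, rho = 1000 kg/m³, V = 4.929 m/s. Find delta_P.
Formula: \Delta P = f \frac{L}{D} \frac{\rho V^2}{2}
delta_P = 0.0479·(85.78/0.2326)·0.5·1000·4.929²/1000 = 214.6 kPa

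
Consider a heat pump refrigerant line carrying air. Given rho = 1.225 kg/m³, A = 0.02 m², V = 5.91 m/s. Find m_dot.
Formula: \dot{m} = \rho A V
m_dot = 1.225·0.02·5.91 = 0.1448 kg/s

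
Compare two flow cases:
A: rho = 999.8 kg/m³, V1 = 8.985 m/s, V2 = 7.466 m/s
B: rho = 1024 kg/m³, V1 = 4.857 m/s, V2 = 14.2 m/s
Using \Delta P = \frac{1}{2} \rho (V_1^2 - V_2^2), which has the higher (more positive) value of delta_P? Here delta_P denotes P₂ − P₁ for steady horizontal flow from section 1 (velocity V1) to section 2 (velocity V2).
delta_P(A) = 12.49 kPa, delta_P(B) = -91.16 kPa. Answer: A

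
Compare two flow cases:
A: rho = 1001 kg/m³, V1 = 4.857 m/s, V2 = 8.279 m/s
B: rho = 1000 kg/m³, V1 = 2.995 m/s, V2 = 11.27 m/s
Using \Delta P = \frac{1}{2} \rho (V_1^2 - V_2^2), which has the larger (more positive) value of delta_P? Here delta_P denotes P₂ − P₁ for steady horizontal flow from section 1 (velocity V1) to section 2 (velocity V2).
delta_P(A) = -22.5 kPa, delta_P(B) = -59.02 kPa. Answer: A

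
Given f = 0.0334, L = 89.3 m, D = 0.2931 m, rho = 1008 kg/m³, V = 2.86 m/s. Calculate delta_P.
Formula: \Delta P = f \frac{L}{D} \frac{\rho V^2}{2}
delta_P = 0.0334·(89.3/0.2931)·0.5·1008·2.86²/1000 = 41.95 kPa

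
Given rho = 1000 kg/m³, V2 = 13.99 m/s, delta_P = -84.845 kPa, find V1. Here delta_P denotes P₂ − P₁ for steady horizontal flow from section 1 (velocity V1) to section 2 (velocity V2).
Formula: \Delta P = \frac{1}{2} \rho (V_1^2 - V_2^2)
Substituting knowns: -84.845 = 0.5·1000·(V1² − 13.99²)/1000
Solving for V1: V1 = √(13.99² + 2·(-84.845·1000)/1000) = 5.102 m/s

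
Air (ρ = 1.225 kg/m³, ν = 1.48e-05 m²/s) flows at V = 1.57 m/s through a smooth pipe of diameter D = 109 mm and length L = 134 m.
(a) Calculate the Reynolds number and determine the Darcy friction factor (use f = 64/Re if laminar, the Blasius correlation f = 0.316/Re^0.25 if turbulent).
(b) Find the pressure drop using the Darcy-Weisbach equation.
(a) Re = V·D/ν = 1.57·0.109/1.48e-05 = 11563 → turbulent (Re > 4000); f = 0.316/Re^0.25 = 0.316/11563^0.25 = 0.030473
(b) Darcy-Weisbach: ΔP = f·(L/D)·½ρV²/1000 = 0.030473·(134/0.109)·½·1.225·1.57²/1000 = 0.05656 kPa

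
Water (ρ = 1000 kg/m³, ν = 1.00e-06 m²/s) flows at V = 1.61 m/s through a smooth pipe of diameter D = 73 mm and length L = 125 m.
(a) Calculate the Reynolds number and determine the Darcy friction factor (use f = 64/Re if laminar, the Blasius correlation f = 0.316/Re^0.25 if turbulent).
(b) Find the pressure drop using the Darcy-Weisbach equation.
(a) Re = V·D/ν = 1.61·0.073/1.00e-06 = 117530 → turbulent (Re > 4000); f = 0.316/Re^0.25 = 0.316/117530^0.25 = 0.017067 (Blasius is strictly valid for Re ≲ 1e5; used here as the smooth-pipe estimate the problem specifies)
(b) Darcy-Weisbach: ΔP = f·(L/D)·½ρV²/1000 = 0.017067·(125/0.073)·½·1000·1.61²/1000 = 37.88 kPa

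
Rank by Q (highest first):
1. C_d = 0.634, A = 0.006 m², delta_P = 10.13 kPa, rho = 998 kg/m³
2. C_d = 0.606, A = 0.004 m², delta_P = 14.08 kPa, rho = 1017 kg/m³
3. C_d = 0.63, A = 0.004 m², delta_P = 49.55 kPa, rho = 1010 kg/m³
Case 1: Q = 17.14 L/s
Case 2: Q = 12.76 L/s
Case 3: Q = 24.96 L/s
Ranking (highest first): 3, 1, 2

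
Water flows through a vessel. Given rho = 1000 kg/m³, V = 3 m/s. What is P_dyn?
Formula: P_{dyn} = \frac{1}{2} \rho V^2
P_dyn = 0.5·1000·3²/1000 = 4.5 kPa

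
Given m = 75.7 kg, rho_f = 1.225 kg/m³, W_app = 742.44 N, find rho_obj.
Formula: W_{app} = mg\left(1 - \frac{\rho_f}{\rho_{obj}}\right)
Substituting knowns: 742.44 = 75.7·9.81·(1 − 1.225/rho_obj)
Solving for rho_obj: rho_obj = 1.225/(1 − 742.44/(75.7·9.81)) = 5140 kg/m³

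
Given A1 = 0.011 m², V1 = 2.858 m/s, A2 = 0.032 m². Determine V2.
Formula: V_2 = \frac{A_1 V_1}{A_2}
V2 = 0.011·2.858/0.032 = 0.9824 m/s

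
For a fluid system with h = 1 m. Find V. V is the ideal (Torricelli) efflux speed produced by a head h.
Formula: V = \sqrt{2 g h}
V = √(2·9.81·1) = 4.429 m/s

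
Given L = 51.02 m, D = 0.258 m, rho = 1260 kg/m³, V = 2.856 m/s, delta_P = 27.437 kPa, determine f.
Formula: \Delta P = f \frac{L}{D} \frac{\rho V^2}{2}
Substituting knowns: 27.437 = f·(51.02/0.258)·0.5·1260·2.856²/1000
Solving for f: f = (27.437·1000)/((51.02/0.258)·0.5·1260·2.856²) = 0.027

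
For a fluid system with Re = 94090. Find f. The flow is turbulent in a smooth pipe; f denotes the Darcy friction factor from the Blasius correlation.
Formula: f = \frac{0.316}{Re^{0.25}}
f = 0.316/94090^0.25 = 0.01804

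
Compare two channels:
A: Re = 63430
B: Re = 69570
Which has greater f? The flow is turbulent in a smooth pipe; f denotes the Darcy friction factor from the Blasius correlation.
f(A) = 0.01991, f(B) = 0.01946. Answer: A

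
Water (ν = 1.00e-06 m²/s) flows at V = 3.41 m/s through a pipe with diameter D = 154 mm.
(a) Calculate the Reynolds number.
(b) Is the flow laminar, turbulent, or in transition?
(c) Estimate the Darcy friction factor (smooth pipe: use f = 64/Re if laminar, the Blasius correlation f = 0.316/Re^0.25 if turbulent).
(a) Re = V·D/ν = 3.41·0.154/1.00e-06 = 525140
(b) Flow regime: turbulent (Re > 4000)
(c) Friction factor: f = 0.316/Re^0.25 = 0.316/525140^0.25 = 0.01174 (Blasius is strictly valid for Re ≲ 1e5; used here as the smooth-pipe estimate the problem specifies)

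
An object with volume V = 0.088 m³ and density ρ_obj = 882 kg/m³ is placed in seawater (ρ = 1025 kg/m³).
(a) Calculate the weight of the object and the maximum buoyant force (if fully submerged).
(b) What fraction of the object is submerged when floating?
(a) W=rho_obj*g*V=882*9.81*0.088=761.4 N; F_B(max)=rho*g*V=1025*9.81*0.088=884.9 N
(b) Floating fraction=rho_obj/rho=882/1025=0.860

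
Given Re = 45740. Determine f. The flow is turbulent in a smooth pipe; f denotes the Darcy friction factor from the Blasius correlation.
Formula: f = \frac{0.316}{Re^{0.25}}
f = 0.316/45740^0.25 = 0.02161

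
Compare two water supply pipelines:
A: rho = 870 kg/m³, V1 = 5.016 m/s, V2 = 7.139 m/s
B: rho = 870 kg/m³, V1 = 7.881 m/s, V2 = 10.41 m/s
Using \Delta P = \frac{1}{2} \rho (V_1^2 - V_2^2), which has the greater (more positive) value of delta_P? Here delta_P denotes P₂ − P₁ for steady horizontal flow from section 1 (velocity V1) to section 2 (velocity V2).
delta_P(A) = -11.23 kPa, delta_P(B) = -20.12 kPa. Answer: A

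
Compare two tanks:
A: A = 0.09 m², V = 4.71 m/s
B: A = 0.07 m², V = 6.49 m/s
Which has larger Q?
Q(A) = 423.9 L/s, Q(B) = 454.3 L/s. Answer: B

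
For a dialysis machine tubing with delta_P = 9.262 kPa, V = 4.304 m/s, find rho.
Formula: V = \sqrt{\frac{2 \Delta P}{\rho}}
Substituting knowns: 4.304 = √(2·(9.262·1000)/rho)
Solving for rho: rho = 2·(9.262·1000)/4.304² = 1000 kg/m³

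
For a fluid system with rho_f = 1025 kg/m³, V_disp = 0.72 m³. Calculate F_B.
Formula: F_B = \rho_f g V_{disp}
F_B = 1025·9.81·0.72 = 7240 N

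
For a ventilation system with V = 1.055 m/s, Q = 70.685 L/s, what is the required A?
Formula: Q = A V
Substituting knowns: 70.685 = A·1.055·1000
Solving for A: A = (70.685/1000)/1.055 = 0.067 m²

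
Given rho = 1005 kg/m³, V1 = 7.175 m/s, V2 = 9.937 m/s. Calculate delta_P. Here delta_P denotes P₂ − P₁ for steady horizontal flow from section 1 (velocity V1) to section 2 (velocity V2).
Formula: \Delta P = \frac{1}{2} \rho (V_1^2 - V_2^2)
delta_P = 0.5·1005·(7.175² − 9.937²)/1000 = -23.75 kPa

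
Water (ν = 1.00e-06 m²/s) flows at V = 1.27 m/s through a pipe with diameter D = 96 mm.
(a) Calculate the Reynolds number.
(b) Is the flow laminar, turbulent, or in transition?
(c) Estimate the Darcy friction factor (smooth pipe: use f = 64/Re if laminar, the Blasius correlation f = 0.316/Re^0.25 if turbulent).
(a) Re = V·D/ν = 1.27·0.096/1.00e-06 = 121920
(b) Flow regime: turbulent (Re > 4000)
(c) Friction factor: f = 0.316/Re^0.25 = 0.316/121920^0.25 = 0.01691 (Blasius is strictly valid for Re ≲ 1e5; used here as the smooth-pipe estimate the problem specifies)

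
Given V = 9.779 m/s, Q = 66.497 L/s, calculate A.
Formula: Q = A V
Substituting knowns: 66.497 = A·9.779·1000
Solving for A: A = (66.497/1000)/9.779 = 0.0068 m²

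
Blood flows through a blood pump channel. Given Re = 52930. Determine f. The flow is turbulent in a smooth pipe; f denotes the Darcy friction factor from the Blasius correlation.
Formula: f = \frac{0.316}{Re^{0.25}}
f = 0.316/52930^0.25 = 0.02083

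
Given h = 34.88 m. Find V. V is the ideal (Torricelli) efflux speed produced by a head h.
Formula: V = \sqrt{2 g h}
V = √(2·9.81·34.88) = 26.16 m/s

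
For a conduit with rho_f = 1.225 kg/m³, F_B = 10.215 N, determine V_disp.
Formula: F_B = \rho_f g V_{disp}
Substituting knowns: 10.215 = 1.225·9.81·V_disp
Solving for V_disp: V_disp = 10.215/(1.225·9.81) = 0.85 m³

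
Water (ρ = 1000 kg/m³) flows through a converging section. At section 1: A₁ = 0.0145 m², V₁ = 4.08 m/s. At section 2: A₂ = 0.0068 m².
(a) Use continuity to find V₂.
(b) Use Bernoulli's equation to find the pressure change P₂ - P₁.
(a) Continuity: A₁V₁=A₂V₂ -> V₂=A₁V₁/A₂=0.0145*4.08/0.0068=8.70 m/s
(b) Bernoulli: P₂-P₁=0.5*rho*(V₁^2-V₂^2)/1000=0.5*1000*(4.08^2-8.70^2)/1000=-29.52 kPa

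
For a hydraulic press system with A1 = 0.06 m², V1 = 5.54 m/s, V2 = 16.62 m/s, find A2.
Formula: V_2 = \frac{A_1 V_1}{A_2}
Substituting knowns: 16.62 = 0.06·5.54/A2
Solving for A2: A2 = 0.06·5.54/16.62 = 0.02 m²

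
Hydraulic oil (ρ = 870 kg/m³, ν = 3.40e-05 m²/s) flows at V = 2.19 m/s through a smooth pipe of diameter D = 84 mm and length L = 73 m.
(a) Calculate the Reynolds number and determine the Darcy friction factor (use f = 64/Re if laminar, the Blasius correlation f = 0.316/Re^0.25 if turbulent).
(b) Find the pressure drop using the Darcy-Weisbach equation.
(a) Re = V·D/ν = 2.19·0.084/3.40e-05 = 5410.6 → turbulent (Re > 4000); f = 0.316/Re^0.25 = 0.316/5410.6^0.25 = 0.036845
(b) Darcy-Weisbach: ΔP = f·(L/D)·½ρV²/1000 = 0.036845·(73/0.084)·½·870·2.19²/1000 = 66.8 kPa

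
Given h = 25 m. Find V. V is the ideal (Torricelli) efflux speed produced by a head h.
Formula: V = \sqrt{2 g h}
V = √(2·9.81·25) = 22.15 m/s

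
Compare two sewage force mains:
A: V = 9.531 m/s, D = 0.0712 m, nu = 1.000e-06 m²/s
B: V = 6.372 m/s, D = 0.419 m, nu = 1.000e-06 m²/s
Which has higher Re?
Re(A) = 678607, Re(B) = 2.670e+06. Answer: B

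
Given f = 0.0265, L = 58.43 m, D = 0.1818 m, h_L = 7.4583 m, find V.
Formula: h_L = f \frac{L}{D} \frac{V^2}{2g}
Substituting knowns: 7.4583 = 0.0265·(58.43/0.1818)·V²/(2·9.81)
Solving for V: V = √(7.4583·2·9.81/(0.0265·(58.43/0.1818))) = 4.145 m/s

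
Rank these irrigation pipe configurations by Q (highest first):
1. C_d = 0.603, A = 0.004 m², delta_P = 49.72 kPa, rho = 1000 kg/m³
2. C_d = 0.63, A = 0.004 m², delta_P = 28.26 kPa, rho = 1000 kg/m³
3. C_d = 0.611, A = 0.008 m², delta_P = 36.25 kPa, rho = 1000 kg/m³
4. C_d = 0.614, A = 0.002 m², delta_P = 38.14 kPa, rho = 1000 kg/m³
Case 1: Q = 24.05 L/s
Case 2: Q = 18.95 L/s
Case 3: Q = 41.62 L/s
Case 4: Q = 10.73 L/s
Ranking (highest first): 3, 1, 2, 4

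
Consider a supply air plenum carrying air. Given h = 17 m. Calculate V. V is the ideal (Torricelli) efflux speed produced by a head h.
Formula: V = \sqrt{2 g h}
V = √(2·9.81·17) = 18.26 m/s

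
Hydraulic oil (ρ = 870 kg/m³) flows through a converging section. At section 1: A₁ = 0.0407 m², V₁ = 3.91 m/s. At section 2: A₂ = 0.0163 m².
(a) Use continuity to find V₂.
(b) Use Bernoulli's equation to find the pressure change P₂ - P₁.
(a) Continuity: A₁V₁=A₂V₂ -> V₂=A₁V₁/A₂=0.0407*3.91/0.0163=9.76 m/s
(b) Bernoulli: P₂-P₁=0.5*rho*(V₁^2-V₂^2)/1000=0.5*870*(3.91^2-9.76^2)/1000=-34.79 kPa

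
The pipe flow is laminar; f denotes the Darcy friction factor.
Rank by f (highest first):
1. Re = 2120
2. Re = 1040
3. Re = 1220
Case 1: f = 0.03019
Case 2: f = 0.06154
Case 3: f = 0.05246
Ranking (highest first): 2, 3, 1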